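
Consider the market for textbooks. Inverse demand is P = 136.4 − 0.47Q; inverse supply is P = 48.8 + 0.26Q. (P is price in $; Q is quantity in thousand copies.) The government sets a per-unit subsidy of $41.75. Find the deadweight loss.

Competitive equilibrium: 136.4 − 0.47Q = 48.8 + 0.26Q → Q* = 120, P* = 80.
The subsidy lowers effective supply by 41.75: P = 7.05 + 0.26Q.
New quantity: 136.4 − 0.47Q = 7.05 + 0.26Q → Q' = 177.1918.
Overproduction ΔQ = 177.1918 − 120 = 57.1918; wedge = subsidy = 41.75.
Deadweight loss = ½ × 57.1918 × 41.75 = $1193.88 thousand.

$1193.88 thousand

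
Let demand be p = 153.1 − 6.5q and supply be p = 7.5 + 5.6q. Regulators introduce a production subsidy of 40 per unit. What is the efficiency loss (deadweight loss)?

66.12

Competitive equilibrium: 153.1 − 6.5q = 7.5 + 5.6q → q* = 12.03306, p* = 74.88512.
The subsidy lowers effective supply by 40: p = 5.6q − 32.5.
New quantity: 153.1 − 6.5q = 5.6q − 32.5 → q' = 15.33884.
Overproduction Δq = 15.33884 − 12.03306 = 3.30578; wedge = subsidy = 40.
Deadweight loss = ½ × 3.30578 × 40 = 66.12.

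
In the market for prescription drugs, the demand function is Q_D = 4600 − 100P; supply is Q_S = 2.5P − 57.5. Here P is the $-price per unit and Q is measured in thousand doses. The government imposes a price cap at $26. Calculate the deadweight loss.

In inverse form: demand P = 46 − 0.01Q, supply P = 23 + 0.4Q.
Competitive equilibrium: 46 − 0.01Q = 23 + 0.4Q → Q* = 56.0976, P* = 45.439.
At the ceiling P = 26, quantity supplied = (26 − 23)/0.4 = 7.5.
Willingness to pay at Q' = 7.5: 46 − 0.01·7.5 = 45.925.
ΔQ = 56.0976 − 7.5 = 48.5976; wedge = 45.925 − 26 = 19.925.
DWL = ½ × 48.5976 × 19.925 = $484.15 thousand.

$484.15 thousand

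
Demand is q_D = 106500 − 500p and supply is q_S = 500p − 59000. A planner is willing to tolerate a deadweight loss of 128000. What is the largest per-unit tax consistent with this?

In inverse form: demand p = 213 − 0.002q, supply p = 118 + 0.002q.
Competitive equilibrium: 213 − 0.002q = 118 + 0.002q → q* = 23750, p* = 165.5.
A tax t gives Δq = t/0.004 and wedge t, so DWL = t²/0.008.
t²/0.008 = 128000 → t² = 1024 → t = 32.

32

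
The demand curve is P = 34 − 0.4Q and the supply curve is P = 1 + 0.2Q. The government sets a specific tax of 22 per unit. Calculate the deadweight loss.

Competitive equilibrium: 34 − 0.4Q = 1 + 0.2Q → Q* = 55, P* = 12.
With the tax, the buyer price exceeds the seller price by 22: (34 − 0.4Q) − (1 + 0.2Q) = 22 → Q' = 18.3333.
ΔQ = 55 − 18.3333 = 36.6667; the wedge equals the tax, 22.
DWL = ½ × 36.6667 × 22 = 403.33.

403.33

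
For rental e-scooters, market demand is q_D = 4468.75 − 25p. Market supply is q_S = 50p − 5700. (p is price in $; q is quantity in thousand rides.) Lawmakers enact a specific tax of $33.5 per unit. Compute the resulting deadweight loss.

In inverse form: demand p = 178.75 − 0.04q, supply p = 114 + 0.02q.
Competitive equilibrium: 178.75 − 0.04q = 114 + 0.02q → q* = 1079.1667, p* = 135.5833.
With the tax, the buyer price exceeds the seller price by 33.5: (178.75 − 0.04q) − (114 + 0.02q) = 33.5 → q' = 520.8333.
Δq = 1079.1667 − 520.8333 = 558.3334; the wedge equals the tax, 33.5.
DWL = ½ × 558.3334 × 33.5 = $9352.08 thousand.

$9352.08 thousand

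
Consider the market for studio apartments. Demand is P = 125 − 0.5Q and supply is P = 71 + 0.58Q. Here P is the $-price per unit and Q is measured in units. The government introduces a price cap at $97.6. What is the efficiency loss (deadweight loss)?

$9.25

Competitive equilibrium: 125 − 0.5Q = 71 + 0.58Q → Q* = 50, P* = 100.
At the ceiling P = 97.6, quantity supplied = (97.6 − 71)/0.58 = 45.8621.
Willingness to pay at Q' = 45.8621: 125 − 0.5·45.8621 = 102.069.
ΔQ = 50 − 45.8621 = 4.1379; wedge = 102.069 − 97.6 = 4.469.
DWL = ½ × 4.1379 × 4.469 = $9.25.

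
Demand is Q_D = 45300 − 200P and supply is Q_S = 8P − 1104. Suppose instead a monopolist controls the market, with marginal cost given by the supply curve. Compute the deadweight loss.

In inverse form: demand P = 226.5 − 0.005Q, supply P = 138 + 0.125Q.
Competitive equilibrium: 226.5 − 0.005Q = 138 + 0.125Q → Q* = 680.7692, P* = 223.0962.
Marginal revenue: MR = 226.5 − 0.01Q. Set MR = MC: 226.5 − 0.01Q = 138 + 0.125Q → Q_m = 655.5556.
Price P_m = 226.5 − 0.005·655.5556 = 223.2222; MC(Q_m) = 138 + 0.125·655.5556 = 219.9445.
Competitive Q* = 680.7692, so ΔQ = 25.2136; wedge = 223.2222 − 219.9445 = 3.2777.
DWL = ½ × 25.2136 × 3.2777 = 41.32.

41.32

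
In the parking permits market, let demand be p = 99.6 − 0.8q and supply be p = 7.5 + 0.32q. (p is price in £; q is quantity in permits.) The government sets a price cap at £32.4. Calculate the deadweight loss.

£10.94

Competitive equilibrium: 99.6 − 0.8q = 7.5 + 0.32q → q* = 82.2321, p* = 33.8143.
At the ceiling p = 32.4, quantity supplied = (32.4 − 7.5)/0.32 = 77.8125.
Willingness to pay at q' = 77.8125: 99.6 − 0.8·77.8125 = 37.35.
Δq = 82.2321 − 77.8125 = 4.4196; wedge = 37.35 − 32.4 = 4.95.
Welfare loss = ½ × 4.4196 × 4.95 = £10.94.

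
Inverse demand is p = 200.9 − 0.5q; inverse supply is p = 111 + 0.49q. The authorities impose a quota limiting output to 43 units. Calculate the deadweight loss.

Competitive equilibrium: 200.9 − 0.5q = 111 + 0.49q → q* = 90.8081, p* = 155.496.
At q = 43: demand price = 200.9 − 0.5·43 = 179.4; supply price = 111 + 0.49·43 = 132.07.
Δq = 90.8081 − 43 = 47.8081; wedge = 179.4 − 132.07 = 47.33.
DWL = ½ × 47.8081 × 47.33 = 1131.38.

1131.38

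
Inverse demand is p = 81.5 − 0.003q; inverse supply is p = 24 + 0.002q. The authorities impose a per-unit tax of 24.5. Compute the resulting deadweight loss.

60025

Competitive equilibrium: 81.5 − 0.003q = 24 + 0.002q → q* = 11500, p* = 47.
With the tax, the buyer price exceeds the seller price by 24.5: (81.5 − 0.003q) − (24 + 0.002q) = 24.5 → q' = 6600.
Δq = 11500 − 6600 = 4900; the wedge equals the tax, 24.5.
Welfare loss = ½ × 4900 × 24.5 = 60025.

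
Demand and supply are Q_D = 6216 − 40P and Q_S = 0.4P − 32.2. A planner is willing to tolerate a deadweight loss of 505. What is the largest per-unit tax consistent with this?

In inverse form: demand P = 155.4 − 0.025Q, supply P = 80.5 + 2.5Q.
Competitive equilibrium: 155.4 − 0.025Q = 80.5 + 2.5Q → Q* = 29.6634, P* = 154.6584.
A tax t gives ΔQ = t/2.525 and wedge t, so DWL = t²/5.05.
t²/5.05 = 505 → t² = 2550.25 → t = 50.5.

50.5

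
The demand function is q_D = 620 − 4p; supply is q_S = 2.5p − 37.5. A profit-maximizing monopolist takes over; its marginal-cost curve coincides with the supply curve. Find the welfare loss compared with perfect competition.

1163.34

In inverse form: demand p = 155 − 0.25q, supply p = 15 + 0.4q.
Competitive equilibrium: 155 − 0.25q = 15 + 0.4q → q* = 215.3846, p* = 101.1538.
Marginal revenue: MR = 155 − 0.5q. Set MR = MC: 155 − 0.5q = 15 + 0.4q → q_m = 155.5556.
Price p_m = 155 − 0.25·155.5556 = 116.1111; MC(q_m) = 15 + 0.4·155.5556 = 77.2222.
Competitive q* = 215.3846, so Δq = 59.829; wedge = 116.1111 − 77.2222 = 38.8889.
The triangle = ½ × 59.829 × 38.8889 = 1163.34.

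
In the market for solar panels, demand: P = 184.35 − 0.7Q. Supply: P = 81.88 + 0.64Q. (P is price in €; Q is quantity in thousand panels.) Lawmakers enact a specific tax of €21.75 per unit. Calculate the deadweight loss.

€176.52 thousand

Competitive equilibrium: 184.35 − 0.7Q = 81.88 + 0.64Q → Q* = 76.4701, P* = 130.8209.
With the tax, the buyer price exceeds the seller price by 21.75: (184.35 − 0.7Q) − (81.88 + 0.64Q) = 21.75 → Q' = 60.2388.
ΔQ = 76.4701 − 60.2388 = 16.2313; the wedge equals the tax, 21.75.
Welfare loss = ½ × 16.2313 × 21.75 = €176.52 thousand.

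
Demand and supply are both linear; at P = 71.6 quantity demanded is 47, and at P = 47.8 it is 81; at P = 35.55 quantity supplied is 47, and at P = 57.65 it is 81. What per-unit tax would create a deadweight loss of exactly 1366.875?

Demand slope = (47.8 − 71.6)/(81 − 47) = −0.7, so P = 104.5 − 0.7Q.
Supply slope = (57.65 − 35.55)/(81 − 47) = 0.65, so P = 5 + 0.65Q.
Competitive equilibrium: 104.5 − 0.7Q = 5 + 0.65Q → Q* = 73.7037, P* = 52.9074.
A tax t gives ΔQ = t/1.35 and wedge t, so DWL = t²/2.7.
t²/2.7 = 1366.875 → t² = 3690.5625 → t = 60.75.

60.75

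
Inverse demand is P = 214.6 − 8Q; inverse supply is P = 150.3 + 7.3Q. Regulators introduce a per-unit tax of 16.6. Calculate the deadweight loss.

Competitive equilibrium: 214.6 − 8Q = 150.3 + 7.3Q → Q* = 4.2026, P* = 180.9791.
With the tax, the buyer price exceeds the seller price by 16.6: (214.6 − 8Q) − (150.3 + 7.3Q) = 16.6 → Q' = 3.1176.
ΔQ = 4.2026 − 3.1176 = 1.085; the wedge equals the tax, 16.6.
DWL = ½ × 1.085 × 16.6 = 9.01.

9.01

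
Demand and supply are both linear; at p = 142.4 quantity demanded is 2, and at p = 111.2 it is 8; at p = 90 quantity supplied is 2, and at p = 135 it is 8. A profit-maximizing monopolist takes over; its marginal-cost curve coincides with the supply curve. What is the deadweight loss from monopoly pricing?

20.11

Demand slope = (111.2 − 142.4)/(8 − 2) = −5.2, so p = 152.8 − 5.2q.
Supply slope = (135 − 90)/(8 − 2) = 7.5, so p = 75 + 7.5q.
Competitive equilibrium: 152.8 − 5.2q = 75 + 7.5q → q* = 6.126, p* = 120.9449.
Marginal revenue: MR = 152.8 − 10.4q. Set MR = MC: 152.8 − 10.4q = 75 + 7.5q → q_m = 4.3464.
Price p_m = 152.8 − 5.2·4.3464 = 130.1987; MC(q_m) = 75 + 7.5·4.3464 = 107.598.
Competitive q* = 6.126, so Δq = 1.7796; wedge = 130.1987 − 107.598 = 22.6007.
Welfare loss = ½ × 1.7796 × 22.6007 = 20.11.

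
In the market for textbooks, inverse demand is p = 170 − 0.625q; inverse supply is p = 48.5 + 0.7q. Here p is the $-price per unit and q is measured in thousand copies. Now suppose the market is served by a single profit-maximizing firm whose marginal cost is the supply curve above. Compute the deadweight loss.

$572.27 thousand

Competitive equilibrium: 170 − 0.625q = 48.5 + 0.7q → q* = 91.69811, p* = 112.68868.
Marginal revenue: MR = 170 − 1.25q. Set MR = MC: 170 − 1.25q = 48.5 + 0.7q → q_m = 62.30769.
Price p_m = 170 − 0.625·62.30769 = 131.05769; MC(q_m) = 48.5 + 0.7·62.30769 = 92.11538.
Competitive q* = 91.69811, so Δq = 29.39042; wedge = 131.05769 − 92.11538 = 38.94231.
The triangle = ½ × 29.39042 × 38.94231 = $572.27 thousand.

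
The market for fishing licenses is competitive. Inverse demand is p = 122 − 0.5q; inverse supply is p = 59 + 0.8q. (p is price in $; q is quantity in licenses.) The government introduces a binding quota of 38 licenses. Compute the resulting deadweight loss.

$71.14

Competitive equilibrium: 122 − 0.5q = 59 + 0.8q → q* = 48.4615, p* = 97.7692.
At q = 38: demand price = 122 − 0.5·38 = 103; supply price = 59 + 0.8·38 = 89.4.
Δq = 48.4615 − 38 = 10.4615; wedge = 103 − 89.4 = 13.6.
Deadweight loss = ½ × 10.4615 × 13.6 = $71.14.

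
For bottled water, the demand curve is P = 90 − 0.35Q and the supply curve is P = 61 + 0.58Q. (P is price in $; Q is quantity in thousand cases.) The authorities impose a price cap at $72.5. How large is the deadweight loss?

Competitive equilibrium: 90 − 0.35Q = 61 + 0.58Q → Q* = 31.1828, P* = 79.086.
At the ceiling P = 72.5, quantity supplied = (72.5 − 61)/0.58 = 19.8276.
Willingness to pay at Q' = 19.8276: 90 − 0.35·19.8276 = 83.0603.
ΔQ = 31.1828 − 19.8276 = 11.3552; wedge = 83.0603 − 72.5 = 10.5603.
Welfare loss = ½ × 11.3552 × 10.5603 = $59.96 thousand.

$59.96 thousand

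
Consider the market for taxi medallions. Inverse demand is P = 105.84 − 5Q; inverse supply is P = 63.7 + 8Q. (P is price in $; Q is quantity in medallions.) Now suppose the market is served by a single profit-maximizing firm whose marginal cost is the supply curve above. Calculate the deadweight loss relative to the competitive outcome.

Competitive equilibrium: 105.84 − 5Q = 63.7 + 8Q → Q* = 3.2415, P* = 89.6323.
Marginal revenue: MR = 105.84 − 10Q. Set MR = MC: 105.84 − 10Q = 63.7 + 8Q → Q_m = 2.3411.
Price P_m = 105.84 − 5·2.3411 = 94.1345; MC(Q_m) = 63.7 + 8·2.3411 = 82.4288.
Competitive Q* = 3.2415, so ΔQ = 0.9004; wedge = 94.1345 − 82.4288 = 11.7057.
Deadweight loss = ½ × 0.9004 × 11.7057 = $5.27.

$5.27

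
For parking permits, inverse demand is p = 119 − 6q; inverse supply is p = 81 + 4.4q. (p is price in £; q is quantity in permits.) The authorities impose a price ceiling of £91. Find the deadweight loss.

£9.92

Competitive equilibrium: 119 − 6q = 81 + 4.4q → q* = 3.6538, p* = 97.0769.
At the ceiling p = 91, quantity supplied = (91 − 81)/4.4 = 2.2727.
Willingness to pay at q' = 2.2727: 119 − 6·2.2727 = 105.3638.
Δq = 3.6538 − 2.2727 = 1.3811; wedge = 105.3638 − 91 = 14.3638.
DWL = ½ × 1.3811 × 14.3638 = £9.92.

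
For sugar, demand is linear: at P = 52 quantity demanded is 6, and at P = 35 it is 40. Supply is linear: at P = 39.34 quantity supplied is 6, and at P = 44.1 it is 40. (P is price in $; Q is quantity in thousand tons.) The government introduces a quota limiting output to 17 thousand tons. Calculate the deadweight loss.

Demand slope = (35 − 52)/(40 − 6) = −0.5, so P = 55 − 0.5Q.
Supply slope = (44.1 − 39.34)/(40 − 6) = 0.14, so P = 38.5 + 0.14Q.
Competitive equilibrium: 55 − 0.5Q = 38.5 + 0.14Q → Q* = 25.7813, P* = 42.1094.
At Q = 17: demand price = 55 − 0.5·17 = 46.5; supply price = 38.5 + 0.14·17 = 40.88.
ΔQ = 25.7813 − 17 = 8.7813; wedge = 46.5 − 40.88 = 5.62.
The triangle = ½ × 8.7813 × 5.62 = $24.68 thousand.

$24.68 thousand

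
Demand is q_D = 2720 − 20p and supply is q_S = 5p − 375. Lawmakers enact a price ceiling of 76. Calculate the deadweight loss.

In inverse form: demand p = 136 − 0.05q, supply p = 75 + 0.2q.
Competitive equilibrium: 136 − 0.05q = 75 + 0.2q → q* = 244, p* = 123.8.
At the ceiling p = 76, quantity supplied = (76 − 75)/0.2 = 5.
Willingness to pay at q' = 5: 136 − 0.05·5 = 135.75.
Δq = 244 − 5 = 239; wedge = 135.75 − 76 = 59.75.
Deadweight loss = ½ × 239 × 59.75 = 7140.125.

7140.125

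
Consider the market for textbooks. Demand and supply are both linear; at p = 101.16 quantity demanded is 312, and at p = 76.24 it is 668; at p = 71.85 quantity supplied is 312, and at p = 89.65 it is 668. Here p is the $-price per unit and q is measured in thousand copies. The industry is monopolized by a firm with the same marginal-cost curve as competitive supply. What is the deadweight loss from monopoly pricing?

$2519.88 thousand

Demand slope = (76.24 − 101.16)/(668 − 312) = −0.07, so p = 123 − 0.07q.
Supply slope = (89.65 − 71.85)/(668 − 312) = 0.05, so p = 56.25 + 0.05q.
Competitive equilibrium: 123 − 0.07q = 56.25 + 0.05q → q* = 556.25, p* = 84.0625.
Marginal revenue: MR = 123 − 0.14q. Set MR = MC: 123 − 0.14q = 56.25 + 0.05q → q_m = 351.3158.
Price p_m = 123 − 0.07·351.3158 = 98.4079; MC(q_m) = 56.25 + 0.05·351.3158 = 73.8158.
Competitive q* = 556.25, so Δq = 204.9342; wedge = 98.4079 − 73.8158 = 24.5921.
Deadweight loss = ½ × 204.9342 × 24.5921 = $2519.88 thousand.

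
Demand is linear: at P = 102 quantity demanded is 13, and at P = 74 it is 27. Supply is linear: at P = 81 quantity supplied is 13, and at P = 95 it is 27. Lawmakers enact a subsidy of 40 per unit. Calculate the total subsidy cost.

Demand slope = (74 − 102)/(27 − 13) = −2, so P = 128 − 2Q.
Supply slope = (95 − 81)/(27 − 13) = 1, so P = 68 + Q.
Competitive equilibrium: 128 − 2Q = 68 + Q → Q* = 20, P* = 88.
The subsidy lowers effective supply by 40: P = 28 + Q.
New quantity: 128 − 2Q = 28 + Q → Q' = 33.3333.
Total subsidy cost = 40 × 33.3333 = 1333.33.

1333.33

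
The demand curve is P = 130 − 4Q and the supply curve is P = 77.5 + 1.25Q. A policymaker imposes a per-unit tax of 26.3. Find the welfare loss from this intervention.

Competitive equilibrium: 130 − 4Q = 77.5 + 1.25Q → Q* = 10, P* = 90.
With the tax, the buyer price exceeds the seller price by 26.3: (130 − 4Q) − (77.5 + 1.25Q) = 26.3 → Q' = 4.99048.
ΔQ = 10 − 4.99048 = 5.00952; the wedge equals the tax, 26.3.
The triangle = ½ × 5.00952 × 26.3 = 65.88.

65.88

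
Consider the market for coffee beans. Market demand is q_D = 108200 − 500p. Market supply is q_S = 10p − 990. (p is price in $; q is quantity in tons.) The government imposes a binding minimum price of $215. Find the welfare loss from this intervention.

In inverse form: demand p = 216.4 − 0.002q, supply p = 99 + 0.1q.
Competitive equilibrium: 216.4 − 0.002q = 99 + 0.1q → q* = 1150.9804, p* = 214.098.
At the floor p = 215, quantity demanded = (216.4 − 215)/0.002 = 700.
Sellers' marginal cost at q' = 700: 99 + 0.1·700 = 169.
Δq = 1150.9804 − 700 = 450.9804; wedge = 215 − 169 = 46.
Deadweight loss = ½ × 450.9804 × 46 = $10372.55.

$10372.55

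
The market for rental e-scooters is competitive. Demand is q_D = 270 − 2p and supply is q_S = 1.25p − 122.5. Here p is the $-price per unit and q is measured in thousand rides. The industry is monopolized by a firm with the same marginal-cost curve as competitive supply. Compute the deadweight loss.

$40.63 thousand

In inverse form: demand p = 135 − 0.5q, supply p = 98 + 0.8q.
Competitive equilibrium: 135 − 0.5q = 98 + 0.8q → q* = 28.4615, p* = 120.7692.
Marginal revenue: MR = 135 − q. Set MR = MC: 135 − q = 98 + 0.8q → q_m = 20.5556.
Price p_m = 135 − 0.5·20.5556 = 124.7222; MC(q_m) = 98 + 0.8·20.5556 = 114.4445.
Competitive q* = 28.4615, so Δq = 7.9059; wedge = 124.7222 − 114.4445 = 10.2777.
The triangle = ½ × 7.9059 × 10.2777 = $40.63 thousand.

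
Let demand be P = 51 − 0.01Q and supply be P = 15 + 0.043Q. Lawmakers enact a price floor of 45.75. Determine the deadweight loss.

630.48

Competitive equilibrium: 51 − 0.01Q = 15 + 0.043Q → Q* = 679.2453, P* = 44.2075.
At the floor P = 45.75, quantity demanded = (51 − 45.75)/0.01 = 525.
Sellers' marginal cost at Q' = 525: 15 + 0.043·525 = 37.575.
ΔQ = 679.2453 − 525 = 154.2453; wedge = 45.75 − 37.575 = 8.175.
DWL = ½ × 154.2453 × 8.175 = 630.48.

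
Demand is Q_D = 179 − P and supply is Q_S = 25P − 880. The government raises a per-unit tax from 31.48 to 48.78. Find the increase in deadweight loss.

667.55

In inverse form: demand P = 179 − Q, supply P = 35.2 + 0.04Q.
Competitive equilibrium: 179 − Q = 35.2 + 0.04Q → Q* = 138.2692, P* = 40.7308.
For a per-unit tax t: ΔQ = t/1.04, so DWL = ½·t·(t/1.04) = t²/2.08.
At t = 31.48: DWL = 476.438. At t = 48.78: DWL = 1143.985.
Increase = 1143.985 − 476.438 = 667.55.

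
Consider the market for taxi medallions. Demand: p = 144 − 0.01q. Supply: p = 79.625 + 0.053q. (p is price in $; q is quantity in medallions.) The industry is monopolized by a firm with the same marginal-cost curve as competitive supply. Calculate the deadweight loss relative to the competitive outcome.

Competitive equilibrium: 144 − 0.01q = 79.625 + 0.053q → q* = 1021.8254, p* = 133.7817.
Marginal revenue: MR = 144 − 0.02q. Set MR = MC: 144 − 0.02q = 79.625 + 0.053q → q_m = 881.8493.
Price p_m = 144 − 0.01·881.8493 = 135.1815; MC(q_m) = 79.625 + 0.053·881.8493 = 126.363.
Competitive q* = 1021.8254, so Δq = 139.9761; wedge = 135.1815 − 126.363 = 8.8185.
Welfare loss = ½ × 139.9761 × 8.8185 = $617.19.

$617.19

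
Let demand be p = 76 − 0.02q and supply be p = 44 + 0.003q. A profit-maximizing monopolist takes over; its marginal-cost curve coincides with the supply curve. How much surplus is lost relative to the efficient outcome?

4815.76

Competitive equilibrium: 76 − 0.02q = 44 + 0.003q → q* = 1391.3043, p* = 48.1739.
Marginal revenue: MR = 76 − 0.04q. Set MR = MC: 76 − 0.04q = 44 + 0.003q → q_m = 744.186.
Price p_m = 76 − 0.02·744.186 = 61.1163; MC(q_m) = 44 + 0.003·744.186 = 46.2326.
Competitive q* = 1391.3043, so Δq = 647.1183; wedge = 61.1163 − 46.2326 = 14.8837.
DWL = ½ × 647.1183 × 14.8837 = 4815.76.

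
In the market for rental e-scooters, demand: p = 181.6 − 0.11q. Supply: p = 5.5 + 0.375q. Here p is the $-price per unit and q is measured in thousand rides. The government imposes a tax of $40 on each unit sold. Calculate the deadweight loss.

Competitive equilibrium: 181.6 − 0.11q = 5.5 + 0.375q → q* = 363.0928, p* = 141.6598.
With the tax, the buyer price exceeds the seller price by 40: (181.6 − 0.11q) − (5.5 + 0.375q) = 40 → q' = 280.6186.
Δq = 363.0928 − 280.6186 = 82.4742; the wedge equals the tax, 40.
The triangle = ½ × 82.4742 × 40 = $1649.48 thousand.

$1649.48 thousand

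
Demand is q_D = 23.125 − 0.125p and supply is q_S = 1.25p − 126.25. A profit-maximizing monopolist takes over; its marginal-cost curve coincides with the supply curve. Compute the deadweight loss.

In inverse form: demand p = 185 − 8q, supply p = 101 + 0.8q.
Competitive equilibrium: 185 − 8q = 101 + 0.8q → q* = 9.5455, p* = 108.6364.
Marginal revenue: MR = 185 − 16q. Set MR = MC: 185 − 16q = 101 + 0.8q → q_m = 5.
Price p_m = 185 − 8·5 = 145; MC(q_m) = 101 + 0.8·5 = 105.
Competitive q* = 9.5455, so Δq = 4.5455; wedge = 145 − 105 = 40.
DWL = ½ × 4.5455 × 40 = 90.91.

90.91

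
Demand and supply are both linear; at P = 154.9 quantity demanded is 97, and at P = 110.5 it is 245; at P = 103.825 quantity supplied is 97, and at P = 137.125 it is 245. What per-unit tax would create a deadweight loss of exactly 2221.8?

Demand slope = (110.5 − 154.9)/(245 − 97) = −0.3, so P = 184 − 0.3Q.
Supply slope = (137.125 − 103.825)/(245 − 97) = 0.225, so P = 82 + 0.225Q.
Competitive equilibrium: 184 − 0.3Q = 82 + 0.225Q → Q* = 194.2857, P* = 125.7143.
A tax t gives ΔQ = t/0.525 and wedge t, so DWL = t²/1.05.
t²/1.05 = 2221.8 → t² = 2332.89 → t = 48.3.

48.3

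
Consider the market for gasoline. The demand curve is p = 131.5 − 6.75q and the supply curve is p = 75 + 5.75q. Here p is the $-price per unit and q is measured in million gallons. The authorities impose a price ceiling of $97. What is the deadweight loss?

Competitive equilibrium: 131.5 − 6.75q = 75 + 5.75q → q* = 4.52, p* = 100.99.
At the ceiling p = 97, quantity supplied = (97 − 75)/5.75 = 3.8261.
Willingness to pay at q' = 3.8261: 131.5 − 6.75·3.8261 = 105.6738.
Δq = 4.52 − 3.8261 = 0.6939; wedge = 105.6738 − 97 = 8.6738.
The triangle = ½ × 0.6939 × 8.6738 = $3.01 million.

$3.01 million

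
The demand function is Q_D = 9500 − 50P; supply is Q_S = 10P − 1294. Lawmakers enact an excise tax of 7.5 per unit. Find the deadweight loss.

234.375

In inverse form: demand P = 190 − 0.02Q, supply P = 129.4 + 0.1Q.
Competitive equilibrium: 190 − 0.02Q = 129.4 + 0.1Q → Q* = 505, P* = 179.9.
With the tax, the buyer price exceeds the seller price by 7.5: (190 − 0.02Q) − (129.4 + 0.1Q) = 7.5 → Q' = 442.5.
ΔQ = 505 − 442.5 = 62.5; the wedge equals the tax, 7.5.
DWL = ½ × 62.5 × 7.5 = 234.375.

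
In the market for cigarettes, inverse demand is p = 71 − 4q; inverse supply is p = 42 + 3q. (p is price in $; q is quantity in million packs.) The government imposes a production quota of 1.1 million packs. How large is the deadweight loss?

$32.41 million

Competitive equilibrium: 71 − 4q = 42 + 3q → q* = 4.1429, p* = 54.4286.
At q = 1.1: demand price = 71 − 4·1.1 = 66.6; supply price = 42 + 3·1.1 = 45.3.
Δq = 4.1429 − 1.1 = 3.0429; wedge = 66.6 − 45.3 = 21.3.
Welfare loss = ½ × 3.0429 × 21.3 = $32.41 million.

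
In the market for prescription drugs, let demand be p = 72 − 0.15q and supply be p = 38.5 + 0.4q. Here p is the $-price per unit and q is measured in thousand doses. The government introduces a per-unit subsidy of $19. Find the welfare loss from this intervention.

Competitive equilibrium: 72 − 0.15q = 38.5 + 0.4q → q* = 60.9091, p* = 62.8636.
The subsidy lowers effective supply by 19: p = 19.5 + 0.4q.
New quantity: 72 − 0.15q = 19.5 + 0.4q → q' = 95.4545.
Overproduction Δq = 95.4545 − 60.9091 = 34.5454; wedge = subsidy = 19.
DWL = ½ × 34.5454 × 19 = $328.18 thousand.

$328.18 thousand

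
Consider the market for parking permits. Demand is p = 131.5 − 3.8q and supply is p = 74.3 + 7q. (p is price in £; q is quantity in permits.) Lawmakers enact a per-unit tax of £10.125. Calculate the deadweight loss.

£4.75

Competitive equilibrium: 131.5 − 3.8q = 74.3 + 7q → q* = 5.2963, p* = 111.3741.
With the tax, the buyer price exceeds the seller price by 10.125: (131.5 − 3.8q) − (74.3 + 7q) = 10.125 → q' = 4.3588.
Δq = 5.2963 − 4.3588 = 0.9375; the wedge equals the tax, 10.125.
The triangle = ½ × 0.9375 × 10.125 = £4.75.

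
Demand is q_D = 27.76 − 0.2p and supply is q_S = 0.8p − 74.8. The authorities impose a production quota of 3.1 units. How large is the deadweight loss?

53.77

In inverse form: demand p = 138.8 − 5q, supply p = 93.5 + 1.25q.
Competitive equilibrium: 138.8 − 5q = 93.5 + 1.25q → q* = 7.248, p* = 102.56.
At q = 3.1: demand price = 138.8 − 5·3.1 = 123.3; supply price = 93.5 + 1.25·3.1 = 97.375.
Δq = 7.248 − 3.1 = 4.148; wedge = 123.3 − 97.375 = 25.925.
The triangle = ½ × 4.148 × 25.925 = 53.77.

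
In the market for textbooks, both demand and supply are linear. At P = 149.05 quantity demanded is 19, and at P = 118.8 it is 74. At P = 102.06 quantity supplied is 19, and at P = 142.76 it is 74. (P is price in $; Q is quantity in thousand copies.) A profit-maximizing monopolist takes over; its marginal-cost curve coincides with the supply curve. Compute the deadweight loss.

Demand slope = (118.8 − 149.05)/(74 − 19) = −0.55, so P = 159.5 − 0.55Q.
Supply slope = (142.76 − 102.06)/(74 − 19) = 0.74, so P = 88 + 0.74Q.
Competitive equilibrium: 159.5 − 0.55Q = 88 + 0.74Q → Q* = 55.4264, P* = 129.0155.
Marginal revenue: MR = 159.5 − 1.1Q. Set MR = MC: 159.5 − 1.1Q = 88 + 0.74Q → Q_m = 38.8587.
Price P_m = 159.5 − 0.55·38.8587 = 138.1277; MC(Q_m) = 88 + 0.74·38.8587 = 116.7554.
Competitive Q* = 55.4264, so ΔQ = 16.5677; wedge = 138.1277 − 116.7554 = 21.3723.
The triangle = ½ × 16.5677 × 21.3723 = $177.04 thousand.

$177.04 thousand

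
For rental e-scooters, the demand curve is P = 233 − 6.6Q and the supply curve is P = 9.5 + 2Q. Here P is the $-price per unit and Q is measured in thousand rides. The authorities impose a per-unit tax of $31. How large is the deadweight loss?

Competitive equilibrium: 233 − 6.6Q = 9.5 + 2Q → Q* = 25.9884, P* = 61.4767.
With the tax, the buyer price exceeds the seller price by 31: (233 − 6.6Q) − (9.5 + 2Q) = 31 → Q' = 22.3837.
ΔQ = 25.9884 − 22.3837 = 3.6047; the wedge equals the tax, 31.
The triangle = ½ × 3.6047 × 31 = $55.87 thousand.

$55.87 thousand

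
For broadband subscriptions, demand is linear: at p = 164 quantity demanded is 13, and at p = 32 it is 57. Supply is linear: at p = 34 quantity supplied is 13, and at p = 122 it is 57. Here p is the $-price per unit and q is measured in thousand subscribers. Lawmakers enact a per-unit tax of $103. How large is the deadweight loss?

$1060.90 thousand

Demand slope = (32 − 164)/(57 − 13) = −3, so p = 203 − 3q.
Supply slope = (122 − 34)/(57 − 13) = 2, so p = 8 + 2q.
Competitive equilibrium: 203 − 3q = 8 + 2q → q* = 39, p* = 86.
With the tax, the buyer price exceeds the seller price by 103: (203 − 3q) − (8 + 2q) = 103 → q' = 18.4.
Δq = 39 − 18.4 = 20.6; the wedge equals the tax, 103.
Deadweight loss = ½ × 20.6 × 103 = $1060.90 thousand.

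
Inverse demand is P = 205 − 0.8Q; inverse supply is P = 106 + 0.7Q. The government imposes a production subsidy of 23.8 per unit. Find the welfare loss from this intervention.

Competitive equilibrium: 205 − 0.8Q = 106 + 0.7Q → Q* = 66, P* = 152.2.
The subsidy lowers effective supply by 23.8: P = 82.2 + 0.7Q.
New quantity: 205 − 0.8Q = 82.2 + 0.7Q → Q' = 81.8667.
Overproduction ΔQ = 81.8667 − 66 = 15.8667; wedge = subsidy = 23.8.
Welfare loss = ½ × 15.8667 × 23.8 = 188.81.

188.81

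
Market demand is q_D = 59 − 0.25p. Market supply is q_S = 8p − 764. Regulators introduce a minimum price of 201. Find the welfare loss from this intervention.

1321.29

In inverse form: demand p = 236 − 4q, supply p = 95.5 + 0.125q.
Competitive equilibrium: 236 − 4q = 95.5 + 0.125q → q* = 34.0606, p* = 99.7576.
At the floor p = 201, quantity demanded = (236 − 201)/4 = 8.75.
Sellers' marginal cost at q' = 8.75: 95.5 + 0.125·8.75 = 96.5938.
Δq = 34.0606 − 8.75 = 25.3106; wedge = 201 − 96.5938 = 104.4062.
Welfare loss = ½ × 25.3106 × 104.4062 = 1321.29.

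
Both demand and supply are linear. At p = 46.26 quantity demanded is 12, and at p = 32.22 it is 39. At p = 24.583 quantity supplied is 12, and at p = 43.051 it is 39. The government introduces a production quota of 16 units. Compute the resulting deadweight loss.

118.06

Demand slope = (32.22 − 46.26)/(39 − 12) = −0.52, so p = 52.5 − 0.52q.
Supply slope = (43.051 − 24.583)/(39 − 12) = 0.684, so p = 16.375 + 0.684q.
Competitive equilibrium: 52.5 − 0.52q = 16.375 + 0.684q → q* = 30.0042, p* = 36.8978.
At q = 16: demand price = 52.5 − 0.52·16 = 44.18; supply price = 16.375 + 0.684·16 = 27.319.
Δq = 30.0042 − 16 = 14.0042; wedge = 44.18 − 27.319 = 16.861.
Welfare loss = ½ × 14.0042 × 16.861 = 118.06.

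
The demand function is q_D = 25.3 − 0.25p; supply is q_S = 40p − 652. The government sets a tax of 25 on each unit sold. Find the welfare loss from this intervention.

77.64

In inverse form: demand p = 101.2 − 4q, supply p = 16.3 + 0.025q.
Competitive equilibrium: 101.2 − 4q = 16.3 + 0.025q → q* = 21.0932, p* = 16.8273.
With the tax, the buyer price exceeds the seller price by 25: (101.2 − 4q) − (16.3 + 0.025q) = 25 → q' = 14.882.
Δq = 21.0932 − 14.882 = 6.2112; the wedge equals the tax, 25.
Deadweight loss = ½ × 6.2112 × 25 = 77.64.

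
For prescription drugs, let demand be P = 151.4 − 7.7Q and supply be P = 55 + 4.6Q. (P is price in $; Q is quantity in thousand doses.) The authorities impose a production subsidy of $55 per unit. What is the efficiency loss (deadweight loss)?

$122.97 thousand

Competitive equilibrium: 151.4 − 7.7Q = 55 + 4.6Q → Q* = 7.8374, P* = 91.052.
The subsidy lowers effective supply by 55: P = 0 + 4.6Q.
New quantity: 151.4 − 7.7Q = 0 + 4.6Q → Q' = 12.3089.
Overproduction ΔQ = 12.3089 − 7.8374 = 4.4715; wedge = subsidy = 55.
DWL = ½ × 4.4715 × 55 = $122.97 thousand.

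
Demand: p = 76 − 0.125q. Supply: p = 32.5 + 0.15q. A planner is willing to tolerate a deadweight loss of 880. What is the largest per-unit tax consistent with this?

Competitive equilibrium: 76 − 0.125q = 32.5 + 0.15q → q* = 158.1818, p* = 56.2273.
A tax t gives Δq = t/0.275 and wedge t, so DWL = t²/0.55.
t²/0.55 = 880 → t² = 484 → t = 22.

22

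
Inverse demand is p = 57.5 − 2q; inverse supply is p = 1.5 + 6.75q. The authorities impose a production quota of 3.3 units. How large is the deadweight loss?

42.04

Competitive equilibrium: 57.5 − 2q = 1.5 + 6.75q → q* = 6.4, p* = 44.7.
At q = 3.3: demand price = 57.5 − 2·3.3 = 50.9; supply price = 1.5 + 6.75·3.3 = 23.775.
Δq = 6.4 − 3.3 = 3.1; wedge = 50.9 − 23.775 = 27.125.
DWL = ½ × 3.1 × 27.125 = 42.04.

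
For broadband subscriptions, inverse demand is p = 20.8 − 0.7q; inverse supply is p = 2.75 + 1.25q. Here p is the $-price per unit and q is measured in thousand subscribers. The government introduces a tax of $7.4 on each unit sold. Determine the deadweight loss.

$14.04 thousand

Competitive equilibrium: 20.8 − 0.7q = 2.75 + 1.25q → q* = 9.2564, p* = 14.3205.
With the tax, the buyer price exceeds the seller price by 7.4: (20.8 − 0.7q) − (2.75 + 1.25q) = 7.4 → q' = 5.4615.
Δq = 9.2564 − 5.4615 = 3.7949; the wedge equals the tax, 7.4.
Deadweight loss = ½ × 3.7949 × 7.4 = $14.04 thousand.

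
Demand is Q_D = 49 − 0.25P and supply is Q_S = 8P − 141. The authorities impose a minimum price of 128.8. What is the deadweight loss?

1442.10

In inverse form: demand P = 196 − 4Q, supply P = 17.625 + 0.125Q.
Competitive equilibrium: 196 − 4Q = 17.625 + 0.125Q → Q* = 43.2424, P* = 23.0303.
At the floor P = 128.8, quantity demanded = (196 − 128.8)/4 = 16.8.
Sellers' marginal cost at Q' = 16.8: 17.625 + 0.125·16.8 = 19.725.
ΔQ = 43.2424 − 16.8 = 26.4424; wedge = 128.8 − 19.725 = 109.075.
Welfare loss = ½ × 26.4424 × 109.075 = 1442.10.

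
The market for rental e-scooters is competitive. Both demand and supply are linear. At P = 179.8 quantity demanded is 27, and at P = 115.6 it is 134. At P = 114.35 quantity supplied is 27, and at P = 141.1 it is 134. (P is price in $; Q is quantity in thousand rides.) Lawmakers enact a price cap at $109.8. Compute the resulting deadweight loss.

$3851.792 thousand

Demand slope = (115.6 − 179.8)/(134 − 27) = −0.6, so P = 196 − 0.6Q.
Supply slope = (141.1 − 114.35)/(134 − 27) = 0.25, so P = 107.6 + 0.25Q.
Competitive equilibrium: 196 − 0.6Q = 107.6 + 0.25Q → Q* = 104, P* = 133.6.
At the ceiling P = 109.8, quantity supplied = (109.8 − 107.6)/0.25 = 8.8.
Willingness to pay at Q' = 8.8: 196 − 0.6·8.8 = 190.72.
ΔQ = 104 − 8.8 = 95.2; wedge = 190.72 − 109.8 = 80.92.
Welfare loss = ½ × 95.2 × 80.92 = $3851.792 thousand.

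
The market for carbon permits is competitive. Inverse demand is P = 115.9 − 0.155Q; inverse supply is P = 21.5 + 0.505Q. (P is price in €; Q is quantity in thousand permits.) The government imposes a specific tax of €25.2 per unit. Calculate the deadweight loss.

€481.09 thousand

Competitive equilibrium: 115.9 − 0.155Q = 21.5 + 0.505Q → Q* = 143.0303, P* = 93.7303.
With the tax, the buyer price exceeds the seller price by 25.2: (115.9 − 0.155Q) − (21.5 + 0.505Q) = 25.2 → Q' = 104.8485.
ΔQ = 143.0303 − 104.8485 = 38.1818; the wedge equals the tax, 25.2.
The triangle = ½ × 38.1818 × 25.2 = €481.09 thousand.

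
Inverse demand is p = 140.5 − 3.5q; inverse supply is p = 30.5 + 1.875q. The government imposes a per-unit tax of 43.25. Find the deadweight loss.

174.01

Competitive equilibrium: 140.5 − 3.5q = 30.5 + 1.875q → q* = 20.4651, p* = 68.8721.
With the tax, the buyer price exceeds the seller price by 43.25: (140.5 − 3.5q) − (30.5 + 1.875q) = 43.25 → q' = 12.4186.
Δq = 20.4651 − 12.4186 = 8.0465; the wedge equals the tax, 43.25.
DWL = ½ × 8.0465 × 43.25 = 174.01.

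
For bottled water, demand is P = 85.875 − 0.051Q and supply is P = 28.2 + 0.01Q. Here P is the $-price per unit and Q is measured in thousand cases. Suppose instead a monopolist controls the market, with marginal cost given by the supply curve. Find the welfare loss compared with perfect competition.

Competitive equilibrium: 85.875 − 0.051Q = 28.2 + 0.01Q → Q* = 945.4918, P* = 37.65492.
Marginal revenue: MR = 85.875 − 0.102Q. Set MR = MC: 85.875 − 0.102Q = 28.2 + 0.01Q → Q_m = 514.95536.
Price P_m = 85.875 − 0.051·514.95536 = 59.61228; MC(Q_m) = 28.2 + 0.01·514.95536 = 33.34955.
Competitive Q* = 945.4918, so ΔQ = 430.53644; wedge = 59.61228 − 33.34955 = 26.26273.
Welfare loss = ½ × 430.53644 × 26.26273 = $5653.53 thousand.

$5653.53 thousand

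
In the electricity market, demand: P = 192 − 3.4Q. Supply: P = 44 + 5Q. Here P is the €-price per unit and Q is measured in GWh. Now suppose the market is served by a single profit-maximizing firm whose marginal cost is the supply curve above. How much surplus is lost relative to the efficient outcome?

Competitive equilibrium: 192 − 3.4Q = 44 + 5Q → Q* = 17.61905, P* = 132.09524.
Marginal revenue: MR = 192 − 6.8Q. Set MR = MC: 192 − 6.8Q = 44 + 5Q → Q_m = 12.54237.
Price P_m = 192 − 3.4·12.54237 = 149.35594; MC(Q_m) = 44 + 5·12.54237 = 106.71185.
Competitive Q* = 17.61905, so ΔQ = 5.07668; wedge = 149.35594 − 106.71185 = 42.64409.
DWL = ½ × 5.07668 × 42.64409 = €108.25.

€108.25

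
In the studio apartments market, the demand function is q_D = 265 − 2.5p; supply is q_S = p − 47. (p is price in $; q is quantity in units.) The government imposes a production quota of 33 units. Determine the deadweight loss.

In inverse form: demand p = 106 − 0.4q, supply p = 47 + q.
Competitive equilibrium: 106 − 0.4q = 47 + q → q* = 42.1429, p* = 89.1429.
At q = 33: demand price = 106 − 0.4·33 = 92.8; supply price = 47 + 1·33 = 80.
Δq = 42.1429 − 33 = 9.1429; wedge = 92.8 − 80 = 12.8.
Welfare loss = ½ × 9.1429 × 12.8 = $58.51.

$58.51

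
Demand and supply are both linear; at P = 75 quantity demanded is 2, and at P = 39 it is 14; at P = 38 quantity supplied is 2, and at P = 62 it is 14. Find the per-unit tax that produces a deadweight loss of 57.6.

24

Demand slope = (39 − 75)/(14 − 2) = −3, so P = 81 − 3Q.
Supply slope = (62 − 38)/(14 − 2) = 2, so P = 34 + 2Q.
Competitive equilibrium: 81 − 3Q = 34 + 2Q → Q* = 9.4, P* = 52.8.
A tax t gives ΔQ = t/5 and wedge t, so DWL = t²/10.
t²/10 = 57.6 → t² = 576 → t = 24.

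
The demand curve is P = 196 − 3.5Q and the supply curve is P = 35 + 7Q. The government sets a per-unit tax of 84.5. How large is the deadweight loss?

340.01

Competitive equilibrium: 196 − 3.5Q = 35 + 7Q → Q* = 15.3333, P* = 142.3333.
With the tax, the buyer price exceeds the seller price by 84.5: (196 − 3.5Q) − (35 + 7Q) = 84.5 → Q' = 7.2857.
ΔQ = 15.3333 − 7.2857 = 8.0476; the wedge equals the tax, 84.5.
Welfare loss = ½ × 8.0476 × 84.5 = 340.01.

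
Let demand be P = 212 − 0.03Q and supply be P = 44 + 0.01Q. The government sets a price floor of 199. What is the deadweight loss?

283755.56

Competitive equilibrium: 212 − 0.03Q = 44 + 0.01Q → Q* = 4200, P* = 86.
At the floor P = 199, quantity demanded = (212 − 199)/0.03 = 433.33333.
Sellers' marginal cost at Q' = 433.33333: 44 + 0.01·433.33333 = 48.33333.
ΔQ = 4200 − 433.33333 = 3766.66667; wedge = 199 − 48.33333 = 150.66667.
Deadweight loss = ½ × 3766.66667 × 150.66667 = 283755.56.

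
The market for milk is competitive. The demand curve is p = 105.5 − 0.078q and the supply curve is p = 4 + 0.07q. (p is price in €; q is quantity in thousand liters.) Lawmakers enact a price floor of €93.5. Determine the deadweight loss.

€20940.99 thousand

Competitive equilibrium: 105.5 − 0.078q = 4 + 0.07q → q* = 685.81081, p* = 52.00676.
At the floor p = 93.5, quantity demanded = (105.5 − 93.5)/0.078 = 153.84615.
Sellers' marginal cost at q' = 153.84615: 4 + 0.07·153.84615 = 14.76923.
Δq = 685.81081 − 153.84615 = 531.96466; wedge = 93.5 − 14.76923 = 78.73077.
DWL = ½ × 531.96466 × 78.73077 = €20940.99 thousand.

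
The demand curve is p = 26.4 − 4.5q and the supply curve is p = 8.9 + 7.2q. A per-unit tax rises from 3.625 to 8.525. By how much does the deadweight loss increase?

2.54

Competitive equilibrium: 26.4 − 4.5q = 8.9 + 7.2q → q* = 1.4957, p* = 19.6692.
For a per-unit tax t: Δq = t/11.7, so DWL = ½·t·(t/11.7) = t²/23.4.
At t = 3.625: DWL = 0.562. At t = 8.525: DWL = 3.106.
Increase = 3.106 − 0.562 = 2.54.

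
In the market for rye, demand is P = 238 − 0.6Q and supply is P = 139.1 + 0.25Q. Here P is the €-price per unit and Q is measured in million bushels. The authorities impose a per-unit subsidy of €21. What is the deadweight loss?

Competitive equilibrium: 238 − 0.6Q = 139.1 + 0.25Q → Q* = 116.3529, P* = 168.1882.
The subsidy lowers effective supply by 21: P = 118.1 + 0.25Q.
New quantity: 238 − 0.6Q = 118.1 + 0.25Q → Q' = 141.0588.
Overproduction ΔQ = 141.0588 − 116.3529 = 24.7059; wedge = subsidy = 21.
The triangle = ½ × 24.7059 × 21 = €259.41 million.

€259.41 million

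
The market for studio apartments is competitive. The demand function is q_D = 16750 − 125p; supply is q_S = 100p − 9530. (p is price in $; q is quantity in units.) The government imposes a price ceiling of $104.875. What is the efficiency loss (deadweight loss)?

In inverse form: demand p = 134 − 0.008q, supply p = 95.3 + 0.01q.
Competitive equilibrium: 134 − 0.008q = 95.3 + 0.01q → q* = 2150, p* = 116.8.
At the ceiling p = 104.875, quantity supplied = (104.875 − 95.3)/0.01 = 957.5.
Willingness to pay at q' = 957.5: 134 − 0.008·957.5 = 126.34.
Δq = 2150 − 957.5 = 1192.5; wedge = 126.34 − 104.875 = 21.465.
DWL = ½ × 1192.5 × 21.465 = $12798.51.

$12798.51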